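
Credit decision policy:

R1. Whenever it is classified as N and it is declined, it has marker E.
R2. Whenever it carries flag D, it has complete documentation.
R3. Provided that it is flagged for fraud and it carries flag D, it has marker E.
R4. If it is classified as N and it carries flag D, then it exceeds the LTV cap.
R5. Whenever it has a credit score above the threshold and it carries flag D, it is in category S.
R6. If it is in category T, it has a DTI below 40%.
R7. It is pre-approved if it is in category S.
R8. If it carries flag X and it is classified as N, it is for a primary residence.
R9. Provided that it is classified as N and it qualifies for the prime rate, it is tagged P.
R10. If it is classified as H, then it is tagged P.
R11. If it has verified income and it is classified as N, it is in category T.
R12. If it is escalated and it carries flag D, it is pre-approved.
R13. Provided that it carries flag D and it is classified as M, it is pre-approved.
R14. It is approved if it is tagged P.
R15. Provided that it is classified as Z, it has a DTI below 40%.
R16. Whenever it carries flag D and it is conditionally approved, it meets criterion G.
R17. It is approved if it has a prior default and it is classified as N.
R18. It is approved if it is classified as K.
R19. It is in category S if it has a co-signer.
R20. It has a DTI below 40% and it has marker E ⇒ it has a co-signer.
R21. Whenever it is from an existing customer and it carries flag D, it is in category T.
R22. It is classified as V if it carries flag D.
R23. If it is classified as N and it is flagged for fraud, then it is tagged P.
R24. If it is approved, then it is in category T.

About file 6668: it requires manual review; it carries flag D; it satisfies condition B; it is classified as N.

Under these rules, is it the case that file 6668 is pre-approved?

Forward chaining from the given facts derives: has complete documentation, exceeds the LTV cap, is classified as V.
Rules concluding "it is pre-approved": R7 needs "it is in category S"; R12 needs "it is escalated"; R13 needs "it is classified as M" — none of these are established.

No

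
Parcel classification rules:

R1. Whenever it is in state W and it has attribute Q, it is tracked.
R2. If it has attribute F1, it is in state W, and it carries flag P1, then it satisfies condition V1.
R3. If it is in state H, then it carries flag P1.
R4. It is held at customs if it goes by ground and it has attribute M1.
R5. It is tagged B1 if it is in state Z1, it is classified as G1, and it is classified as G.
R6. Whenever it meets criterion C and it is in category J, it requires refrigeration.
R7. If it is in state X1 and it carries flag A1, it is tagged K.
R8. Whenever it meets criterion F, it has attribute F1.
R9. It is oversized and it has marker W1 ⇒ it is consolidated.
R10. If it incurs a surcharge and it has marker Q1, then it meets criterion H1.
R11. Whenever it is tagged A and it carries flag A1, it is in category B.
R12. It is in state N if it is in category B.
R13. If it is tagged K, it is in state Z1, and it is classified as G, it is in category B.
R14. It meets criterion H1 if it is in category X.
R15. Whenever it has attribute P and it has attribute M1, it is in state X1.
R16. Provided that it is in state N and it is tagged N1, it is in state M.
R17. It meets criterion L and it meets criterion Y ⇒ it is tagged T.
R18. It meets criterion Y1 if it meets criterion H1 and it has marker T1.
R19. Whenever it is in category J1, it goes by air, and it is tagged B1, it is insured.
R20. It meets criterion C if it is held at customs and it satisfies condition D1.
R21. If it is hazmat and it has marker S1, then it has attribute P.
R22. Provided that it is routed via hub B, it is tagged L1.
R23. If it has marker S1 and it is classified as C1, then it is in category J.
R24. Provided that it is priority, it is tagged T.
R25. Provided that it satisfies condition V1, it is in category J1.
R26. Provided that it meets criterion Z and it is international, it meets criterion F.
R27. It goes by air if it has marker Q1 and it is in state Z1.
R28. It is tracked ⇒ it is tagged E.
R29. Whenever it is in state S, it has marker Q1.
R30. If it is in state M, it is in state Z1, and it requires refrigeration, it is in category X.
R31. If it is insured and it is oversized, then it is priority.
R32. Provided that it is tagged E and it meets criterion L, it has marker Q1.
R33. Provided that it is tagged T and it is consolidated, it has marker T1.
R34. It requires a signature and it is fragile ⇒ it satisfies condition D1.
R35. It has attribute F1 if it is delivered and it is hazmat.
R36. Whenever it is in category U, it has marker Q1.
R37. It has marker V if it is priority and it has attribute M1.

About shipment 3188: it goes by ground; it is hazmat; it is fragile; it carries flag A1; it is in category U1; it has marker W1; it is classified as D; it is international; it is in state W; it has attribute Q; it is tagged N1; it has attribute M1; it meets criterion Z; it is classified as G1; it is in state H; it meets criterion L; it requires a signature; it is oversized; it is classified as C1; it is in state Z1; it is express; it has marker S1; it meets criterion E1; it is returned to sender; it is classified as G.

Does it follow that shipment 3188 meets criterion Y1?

Yes

By R1 (it is in state W, it has attribute Q): it is tracked.
By R3 (it is in state H): it carries flag P1.
By R4 (it goes by ground, it has attribute M1): it is held at customs.
By R5 (it is in state Z1, it is classified as G1, it is classified as G): it is tagged B1.
By R9 (it is oversized, it has marker W1): it is consolidated.
By R21 (it is hazmat, it has marker S1): it has attribute P.
By R23 (it has marker S1, it is classified as C1): it is in category J.
By R26 (it meets criterion Z, it is international): it meets criterion F.
By R28 (it is tracked): it is tagged E.
By R32 (it is tagged E, it meets criterion L): it has marker Q1.
By R34 (it requires a signature, it is fragile): it satisfies condition D1.
By R8 (it meets criterion F): it has attribute F1.
By R15 (it has attribute P, it has attribute M1): it is in state X1.
By R20 (it is held at customs, it satisfies condition D1): it meets criterion C.
By R27 (it has marker Q1, it is in state Z1): it goes by air.
By R2 (it has attribute F1, it is in state W, it carries flag P1): it satisfies condition V1.
By R6 (it meets criterion C, it is in category J): it requires refrigeration.
By R7 (it is in state X1, it carries flag A1): it is tagged K.
By R13 (it is tagged K, it is in state Z1, it is classified as G): it is in category B.
By R25 (it satisfies condition V1): it is in category J1.
By R12 (it is in category B): it is in state N.
By R16 (it is in state N, it is tagged N1): it is in state M.
By R19 (it is in category J1, it goes by air, it is tagged B1): it is insured.
By R30 (it is in state M, it is in state Z1, it requires refrigeration): it is in category X.
By R31 (it is insured, it is oversized): it is priority.
By R14 (it is in category X): it meets criterion H1.
By R24 (it is priority): it is tagged T.
By R33 (it is tagged T, it is consolidated): it has marker T1.
By R18 (it meets criterion H1, it has marker T1): it meets criterion Y1.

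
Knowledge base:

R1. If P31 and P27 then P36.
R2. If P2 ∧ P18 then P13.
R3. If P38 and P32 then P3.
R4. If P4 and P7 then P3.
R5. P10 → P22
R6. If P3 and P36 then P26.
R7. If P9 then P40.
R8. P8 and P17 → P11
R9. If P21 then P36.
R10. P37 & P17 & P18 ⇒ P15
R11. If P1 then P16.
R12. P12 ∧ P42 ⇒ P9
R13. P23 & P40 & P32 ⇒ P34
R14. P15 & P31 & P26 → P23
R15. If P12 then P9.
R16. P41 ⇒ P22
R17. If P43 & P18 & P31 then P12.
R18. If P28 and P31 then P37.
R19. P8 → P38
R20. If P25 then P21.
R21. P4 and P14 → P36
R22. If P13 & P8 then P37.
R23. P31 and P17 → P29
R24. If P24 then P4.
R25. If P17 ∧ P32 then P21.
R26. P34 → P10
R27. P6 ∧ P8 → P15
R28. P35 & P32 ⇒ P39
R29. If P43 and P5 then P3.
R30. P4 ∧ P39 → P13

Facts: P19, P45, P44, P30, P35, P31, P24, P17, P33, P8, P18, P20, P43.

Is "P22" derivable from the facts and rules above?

No

Forward chaining from the given facts derives: P11, P12, P38, P29, P4, P9, P40.
Rules concluding P22: R5 needs P10; R16 needs P41 — none of these are established.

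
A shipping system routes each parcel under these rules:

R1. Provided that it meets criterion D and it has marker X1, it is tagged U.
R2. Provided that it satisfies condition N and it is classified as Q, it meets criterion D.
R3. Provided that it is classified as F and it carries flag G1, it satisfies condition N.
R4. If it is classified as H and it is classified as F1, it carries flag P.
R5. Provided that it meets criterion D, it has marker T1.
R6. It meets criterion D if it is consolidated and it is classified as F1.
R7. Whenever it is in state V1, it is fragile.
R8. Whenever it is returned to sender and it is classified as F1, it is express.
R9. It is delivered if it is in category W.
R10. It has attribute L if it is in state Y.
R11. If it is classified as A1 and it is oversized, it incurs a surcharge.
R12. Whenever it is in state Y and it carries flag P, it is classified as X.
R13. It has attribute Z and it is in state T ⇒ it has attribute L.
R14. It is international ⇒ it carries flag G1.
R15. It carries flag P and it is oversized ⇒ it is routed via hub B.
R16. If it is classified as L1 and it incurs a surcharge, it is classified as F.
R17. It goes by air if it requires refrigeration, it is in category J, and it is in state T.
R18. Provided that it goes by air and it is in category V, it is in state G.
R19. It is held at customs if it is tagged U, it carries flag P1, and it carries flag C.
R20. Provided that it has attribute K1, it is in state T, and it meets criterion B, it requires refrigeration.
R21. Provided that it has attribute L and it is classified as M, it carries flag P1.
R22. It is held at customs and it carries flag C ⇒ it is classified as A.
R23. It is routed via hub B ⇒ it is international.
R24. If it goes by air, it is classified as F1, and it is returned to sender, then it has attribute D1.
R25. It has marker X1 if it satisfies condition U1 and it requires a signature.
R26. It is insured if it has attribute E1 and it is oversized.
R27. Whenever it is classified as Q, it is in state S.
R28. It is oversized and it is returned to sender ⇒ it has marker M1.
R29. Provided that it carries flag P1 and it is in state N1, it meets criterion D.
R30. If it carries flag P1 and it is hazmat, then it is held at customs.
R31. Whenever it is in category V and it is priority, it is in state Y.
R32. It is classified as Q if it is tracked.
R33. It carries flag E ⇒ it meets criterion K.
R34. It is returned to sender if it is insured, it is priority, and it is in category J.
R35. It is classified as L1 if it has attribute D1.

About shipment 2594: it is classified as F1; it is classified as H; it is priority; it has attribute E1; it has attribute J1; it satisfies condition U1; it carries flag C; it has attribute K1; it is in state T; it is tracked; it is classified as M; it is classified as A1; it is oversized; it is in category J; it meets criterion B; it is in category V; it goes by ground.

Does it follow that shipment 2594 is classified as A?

No

Forward chaining from the given facts derives: carries flag P, incurs a surcharge, is routed via hub B, requires refrigeration, is international, is insured, is in state Y, is classified as Q, is returned to sender, is express, has attribute L, is classified as X, carries flag G1, goes by air, is in state G, carries flag P1, has attribute D1, is in state S, has marker M1, is classified as L1, is classified as F, satisfies condition N, meets criterion D, has marker T1.
The only rule concluding "it is classified as A" is R22, which needs "it is held at customs"; that is never established.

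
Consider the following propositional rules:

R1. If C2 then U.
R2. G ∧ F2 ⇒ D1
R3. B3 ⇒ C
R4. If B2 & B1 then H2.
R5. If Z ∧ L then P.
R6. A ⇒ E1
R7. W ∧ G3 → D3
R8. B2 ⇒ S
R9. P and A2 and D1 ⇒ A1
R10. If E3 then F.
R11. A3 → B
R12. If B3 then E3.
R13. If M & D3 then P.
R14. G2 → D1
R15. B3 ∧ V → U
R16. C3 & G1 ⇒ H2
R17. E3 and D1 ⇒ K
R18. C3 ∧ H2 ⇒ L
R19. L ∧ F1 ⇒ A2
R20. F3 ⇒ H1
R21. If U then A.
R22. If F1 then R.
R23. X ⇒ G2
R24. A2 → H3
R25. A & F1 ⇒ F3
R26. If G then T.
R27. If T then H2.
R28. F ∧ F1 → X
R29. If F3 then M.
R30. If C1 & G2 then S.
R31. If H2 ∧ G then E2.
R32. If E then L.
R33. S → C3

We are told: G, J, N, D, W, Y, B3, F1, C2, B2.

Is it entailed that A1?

No

Forward chaining from the given facts derives: U, C, S, E3, A, R, F3, T, H2, M, E2, C3, E1, F, L, A2, H1, H3, X, G2, D1, K.
The only rule concluding A1 is R9, which needs P; that is never established.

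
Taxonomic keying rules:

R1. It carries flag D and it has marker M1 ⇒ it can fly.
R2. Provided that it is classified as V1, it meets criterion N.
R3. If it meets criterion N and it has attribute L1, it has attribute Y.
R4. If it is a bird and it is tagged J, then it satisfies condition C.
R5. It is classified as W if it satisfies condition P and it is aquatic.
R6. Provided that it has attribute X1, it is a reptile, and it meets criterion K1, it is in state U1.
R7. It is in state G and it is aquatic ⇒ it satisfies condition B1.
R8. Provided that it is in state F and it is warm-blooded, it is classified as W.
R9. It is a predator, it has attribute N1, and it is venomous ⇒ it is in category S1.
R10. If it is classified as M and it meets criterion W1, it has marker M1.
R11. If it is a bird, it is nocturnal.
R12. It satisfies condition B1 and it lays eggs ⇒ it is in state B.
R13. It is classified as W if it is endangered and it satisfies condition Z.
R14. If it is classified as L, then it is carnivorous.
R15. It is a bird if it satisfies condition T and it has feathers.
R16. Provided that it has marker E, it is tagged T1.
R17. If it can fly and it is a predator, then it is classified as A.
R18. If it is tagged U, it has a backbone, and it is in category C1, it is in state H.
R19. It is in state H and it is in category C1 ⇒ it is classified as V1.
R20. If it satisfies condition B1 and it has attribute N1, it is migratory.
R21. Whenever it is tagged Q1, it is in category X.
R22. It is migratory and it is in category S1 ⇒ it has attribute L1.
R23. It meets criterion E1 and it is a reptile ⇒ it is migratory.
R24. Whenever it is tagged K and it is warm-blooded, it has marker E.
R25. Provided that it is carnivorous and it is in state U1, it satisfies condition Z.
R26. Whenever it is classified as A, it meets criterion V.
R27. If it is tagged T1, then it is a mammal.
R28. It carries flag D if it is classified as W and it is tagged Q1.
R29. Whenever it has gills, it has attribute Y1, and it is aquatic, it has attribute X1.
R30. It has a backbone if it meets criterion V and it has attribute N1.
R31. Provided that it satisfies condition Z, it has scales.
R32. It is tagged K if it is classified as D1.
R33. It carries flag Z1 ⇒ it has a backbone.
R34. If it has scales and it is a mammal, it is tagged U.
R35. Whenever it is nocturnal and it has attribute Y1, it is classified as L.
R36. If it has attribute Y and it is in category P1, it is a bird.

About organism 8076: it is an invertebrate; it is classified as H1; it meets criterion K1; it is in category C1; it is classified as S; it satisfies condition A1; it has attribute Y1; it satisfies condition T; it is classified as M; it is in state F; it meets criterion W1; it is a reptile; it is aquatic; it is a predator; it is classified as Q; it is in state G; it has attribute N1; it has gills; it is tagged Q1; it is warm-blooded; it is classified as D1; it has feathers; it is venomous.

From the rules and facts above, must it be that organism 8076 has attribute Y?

Yes

By R7 (it is in state G, it is aquatic): it satisfies condition B1.
By R8 (it is in state F, it is warm-blooded): it is classified as W.
By R9 (it is a predator, it has attribute N1, it is venomous): it is in category S1.
By R10 (it is classified as M, it meets criterion W1): it has marker M1.
By R15 (it satisfies condition T, it has feathers): it is a bird.
By R20 (it satisfies condition B1, it has attribute N1): it is migratory.
By R22 (it is migratory, it is in category S1): it has attribute L1.
By R28 (it is classified as W, it is tagged Q1): it carries flag D.
By R29 (it has gills, it has attribute Y1, it is aquatic): it has attribute X1.
By R32 (it is classified as D1): it is tagged K.
By R1 (it carries flag D, it has marker M1): it can fly.
By R6 (it has attribute X1, it is a reptile, it meets criterion K1): it is in state U1.
By R11 (it is a bird): it is nocturnal.
By R17 (it can fly, it is a predator): it is classified as A.
By R24 (it is tagged K, it is warm-blooded): it has marker E.
By R26 (it is classified as A): it meets criterion V.
By R30 (it meets criterion V, it has attribute N1): it has a backbone.
By R35 (it is nocturnal, it has attribute Y1): it is classified as L.
By R14 (it is classified as L): it is carnivorous.
By R16 (it has marker E): it is tagged T1.
By R25 (it is carnivorous, it is in state U1): it satisfies condition Z.
By R27 (it is tagged T1): it is a mammal.
By R31 (it satisfies condition Z): it has scales.
By R34 (it has scales, it is a mammal): it is tagged U.
By R18 (it is tagged U, it has a backbone, it is in category C1): it is in state H.
By R19 (it is in state H, it is in category C1): it is classified as V1.
By R2 (it is classified as V1): it meets criterion N.
By R3 (it meets criterion N, it has attribute L1): it has attribute Y.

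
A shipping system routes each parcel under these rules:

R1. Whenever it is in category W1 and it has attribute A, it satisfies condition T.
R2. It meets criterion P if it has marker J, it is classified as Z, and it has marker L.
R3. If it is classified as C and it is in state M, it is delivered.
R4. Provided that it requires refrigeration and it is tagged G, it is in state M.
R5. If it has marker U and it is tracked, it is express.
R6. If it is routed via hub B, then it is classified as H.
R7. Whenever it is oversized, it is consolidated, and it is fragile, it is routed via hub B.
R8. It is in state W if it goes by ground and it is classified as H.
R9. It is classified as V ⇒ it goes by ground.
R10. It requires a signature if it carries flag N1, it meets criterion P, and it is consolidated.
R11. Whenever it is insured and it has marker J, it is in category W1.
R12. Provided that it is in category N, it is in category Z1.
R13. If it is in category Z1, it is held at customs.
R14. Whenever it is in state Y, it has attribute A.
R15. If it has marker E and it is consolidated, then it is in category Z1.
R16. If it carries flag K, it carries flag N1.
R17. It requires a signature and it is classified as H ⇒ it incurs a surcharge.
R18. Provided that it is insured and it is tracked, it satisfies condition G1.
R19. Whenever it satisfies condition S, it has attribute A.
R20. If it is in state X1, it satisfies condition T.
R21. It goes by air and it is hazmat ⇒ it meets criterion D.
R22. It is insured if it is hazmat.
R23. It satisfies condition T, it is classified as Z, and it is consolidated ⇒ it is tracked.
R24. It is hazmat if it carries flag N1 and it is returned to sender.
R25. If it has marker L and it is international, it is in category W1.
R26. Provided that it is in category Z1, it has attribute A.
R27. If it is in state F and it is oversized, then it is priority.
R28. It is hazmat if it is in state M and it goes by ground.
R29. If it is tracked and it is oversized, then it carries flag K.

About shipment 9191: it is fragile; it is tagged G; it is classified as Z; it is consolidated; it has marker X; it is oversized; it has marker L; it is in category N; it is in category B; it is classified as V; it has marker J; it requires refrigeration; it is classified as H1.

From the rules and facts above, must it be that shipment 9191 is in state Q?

No

Forward chaining from the given facts derives: meets criterion P, is in state M, is routed via hub B, goes by ground, is in category Z1, is held at customs, has attribute A, is hazmat, is classified as H, is in state W, is insured, is in category W1, satisfies condition T, is tracked, carries flag K, carries flag N1, satisfies condition G1, requires a signature, incurs a surcharge.
No rule has "it is in state Q" as its conclusion, and it is not among the given facts.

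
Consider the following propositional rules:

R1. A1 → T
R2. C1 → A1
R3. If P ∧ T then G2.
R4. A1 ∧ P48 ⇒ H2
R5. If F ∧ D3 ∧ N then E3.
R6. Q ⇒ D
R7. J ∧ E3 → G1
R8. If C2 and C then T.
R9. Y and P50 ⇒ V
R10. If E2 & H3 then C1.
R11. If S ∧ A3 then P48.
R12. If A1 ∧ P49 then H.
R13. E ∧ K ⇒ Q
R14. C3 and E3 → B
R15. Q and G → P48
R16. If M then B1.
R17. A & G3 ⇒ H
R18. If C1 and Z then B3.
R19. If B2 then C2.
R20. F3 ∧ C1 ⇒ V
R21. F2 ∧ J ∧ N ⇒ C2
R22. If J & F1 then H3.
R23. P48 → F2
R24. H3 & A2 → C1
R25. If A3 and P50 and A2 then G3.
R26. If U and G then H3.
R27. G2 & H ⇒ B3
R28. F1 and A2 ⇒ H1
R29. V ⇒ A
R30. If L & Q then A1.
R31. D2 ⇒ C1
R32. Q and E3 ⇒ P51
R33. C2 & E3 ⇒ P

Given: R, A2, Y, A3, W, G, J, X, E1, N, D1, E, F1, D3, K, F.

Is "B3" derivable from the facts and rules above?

No

Forward chaining from the given facts derives: E3, G1, Q, P48, H3, F2, C1, H1, P51, A1, H2, D, C2, P, T, G2.
Rules concluding B3: R18 needs Z; R27 needs H — none of these are established.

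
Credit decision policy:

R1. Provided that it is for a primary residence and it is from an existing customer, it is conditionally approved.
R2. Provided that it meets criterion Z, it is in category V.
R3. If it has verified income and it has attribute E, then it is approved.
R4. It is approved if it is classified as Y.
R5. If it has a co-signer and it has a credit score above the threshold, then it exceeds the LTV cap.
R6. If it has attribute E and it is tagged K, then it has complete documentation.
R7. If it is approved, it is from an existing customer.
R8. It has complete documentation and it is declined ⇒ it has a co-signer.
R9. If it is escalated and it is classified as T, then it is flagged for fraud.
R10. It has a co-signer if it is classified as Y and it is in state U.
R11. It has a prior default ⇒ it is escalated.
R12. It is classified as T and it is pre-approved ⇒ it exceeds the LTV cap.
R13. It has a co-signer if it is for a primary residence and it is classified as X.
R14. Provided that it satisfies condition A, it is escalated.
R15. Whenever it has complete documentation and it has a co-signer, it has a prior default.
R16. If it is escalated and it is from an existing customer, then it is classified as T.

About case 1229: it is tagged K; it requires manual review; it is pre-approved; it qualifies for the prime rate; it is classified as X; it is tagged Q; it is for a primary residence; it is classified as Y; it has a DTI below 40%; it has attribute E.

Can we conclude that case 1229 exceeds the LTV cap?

By R4 (it is classified as Y): it is approved.
By R6 (it has attribute E, it is tagged K): it has complete documentation.
By R7 (it is approved): it is from an existing customer.
By R13 (it is for a primary residence, it is classified as X): it has a co-signer.
By R15 (it has complete documentation, it has a co-signer): it has a prior default.
By R11 (it has a prior default): it is escalated.
By R16 (it is escalated, it is from an existing customer): it is classified as T.
By R12 (it is classified as T, it is pre-approved): it exceeds the LTV cap.

Yes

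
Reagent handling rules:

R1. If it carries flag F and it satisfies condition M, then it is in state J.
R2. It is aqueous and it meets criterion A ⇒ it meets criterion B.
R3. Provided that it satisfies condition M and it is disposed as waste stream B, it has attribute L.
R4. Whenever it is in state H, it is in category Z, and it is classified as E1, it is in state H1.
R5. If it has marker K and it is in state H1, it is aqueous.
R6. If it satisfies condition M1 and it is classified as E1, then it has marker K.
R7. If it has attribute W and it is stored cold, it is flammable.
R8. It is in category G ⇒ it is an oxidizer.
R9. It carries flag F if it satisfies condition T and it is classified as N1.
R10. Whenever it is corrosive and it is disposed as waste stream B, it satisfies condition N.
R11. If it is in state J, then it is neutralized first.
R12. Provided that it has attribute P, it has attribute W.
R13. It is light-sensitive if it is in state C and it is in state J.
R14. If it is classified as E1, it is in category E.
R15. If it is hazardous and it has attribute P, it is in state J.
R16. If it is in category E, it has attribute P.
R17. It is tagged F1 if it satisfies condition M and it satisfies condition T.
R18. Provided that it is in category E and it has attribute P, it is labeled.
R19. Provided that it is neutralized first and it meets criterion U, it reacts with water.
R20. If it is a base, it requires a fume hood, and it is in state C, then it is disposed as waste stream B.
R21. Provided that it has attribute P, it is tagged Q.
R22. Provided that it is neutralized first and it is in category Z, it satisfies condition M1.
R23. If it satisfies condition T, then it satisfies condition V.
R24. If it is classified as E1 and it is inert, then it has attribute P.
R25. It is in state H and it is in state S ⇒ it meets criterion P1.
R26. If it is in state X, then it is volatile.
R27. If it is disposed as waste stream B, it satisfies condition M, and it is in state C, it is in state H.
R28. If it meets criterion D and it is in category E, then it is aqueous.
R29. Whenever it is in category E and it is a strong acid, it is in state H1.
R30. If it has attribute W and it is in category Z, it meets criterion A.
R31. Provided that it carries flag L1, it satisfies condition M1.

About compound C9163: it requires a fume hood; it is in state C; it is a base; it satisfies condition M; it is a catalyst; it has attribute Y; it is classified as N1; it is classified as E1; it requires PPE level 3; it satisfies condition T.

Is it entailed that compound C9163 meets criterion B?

No

Forward chaining from the given facts derives: carries flag F, is in category E, has attribute P, is tagged F1, is labeled, is disposed as waste stream B, is tagged Q, satisfies condition V, is in state H, is in state J, has attribute L, is neutralized first, has attribute W, is light-sensitive.
The only rule concluding "it meets criterion B" is R2, which needs "it is aqueous"; that is never established.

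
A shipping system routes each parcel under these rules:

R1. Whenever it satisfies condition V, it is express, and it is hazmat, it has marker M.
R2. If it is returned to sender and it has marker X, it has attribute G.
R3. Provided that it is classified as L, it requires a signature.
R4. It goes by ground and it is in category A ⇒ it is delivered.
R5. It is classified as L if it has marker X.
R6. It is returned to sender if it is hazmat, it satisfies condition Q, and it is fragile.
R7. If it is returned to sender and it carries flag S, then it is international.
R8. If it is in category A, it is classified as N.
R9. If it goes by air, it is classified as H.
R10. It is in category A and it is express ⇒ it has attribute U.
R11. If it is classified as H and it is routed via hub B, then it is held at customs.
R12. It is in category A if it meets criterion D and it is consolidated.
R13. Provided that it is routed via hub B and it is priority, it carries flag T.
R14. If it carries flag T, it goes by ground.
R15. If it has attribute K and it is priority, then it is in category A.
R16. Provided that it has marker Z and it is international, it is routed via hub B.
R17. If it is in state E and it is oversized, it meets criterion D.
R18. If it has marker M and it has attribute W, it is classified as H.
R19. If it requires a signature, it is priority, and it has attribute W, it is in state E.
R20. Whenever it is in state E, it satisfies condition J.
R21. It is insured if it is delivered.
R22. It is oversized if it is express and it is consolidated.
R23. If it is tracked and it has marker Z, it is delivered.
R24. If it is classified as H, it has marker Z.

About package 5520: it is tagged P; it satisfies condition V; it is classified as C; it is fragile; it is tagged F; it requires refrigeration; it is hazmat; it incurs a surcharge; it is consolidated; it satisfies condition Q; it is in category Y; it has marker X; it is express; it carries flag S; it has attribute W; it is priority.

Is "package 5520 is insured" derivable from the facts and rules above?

Yes

By R1 (it satisfies condition V, it is express, it is hazmat): it has marker M.
By R5 (it has marker X): it is classified as L.
By R6 (it is hazmat, it satisfies condition Q, it is fragile): it is returned to sender.
By R7 (it is returned to sender, it carries flag S): it is international.
By R18 (it has marker M, it has attribute W): it is classified as H.
By R22 (it is express, it is consolidated): it is oversized.
By R24 (it is classified as H): it has marker Z.
By R3 (it is classified as L): it requires a signature.
By R16 (it has marker Z, it is international): it is routed via hub B.
By R19 (it requires a signature, it is priority, it has attribute W): it is in state E.
By R13 (it is routed via hub B, it is priority): it carries flag T.
By R14 (it carries flag T): it goes by ground.
By R17 (it is in state E, it is oversized): it meets criterion D.
By R12 (it meets criterion D, it is consolidated): it is in category A.
By R4 (it goes by ground, it is in category A): it is delivered.
By R21 (it is delivered): it is insured.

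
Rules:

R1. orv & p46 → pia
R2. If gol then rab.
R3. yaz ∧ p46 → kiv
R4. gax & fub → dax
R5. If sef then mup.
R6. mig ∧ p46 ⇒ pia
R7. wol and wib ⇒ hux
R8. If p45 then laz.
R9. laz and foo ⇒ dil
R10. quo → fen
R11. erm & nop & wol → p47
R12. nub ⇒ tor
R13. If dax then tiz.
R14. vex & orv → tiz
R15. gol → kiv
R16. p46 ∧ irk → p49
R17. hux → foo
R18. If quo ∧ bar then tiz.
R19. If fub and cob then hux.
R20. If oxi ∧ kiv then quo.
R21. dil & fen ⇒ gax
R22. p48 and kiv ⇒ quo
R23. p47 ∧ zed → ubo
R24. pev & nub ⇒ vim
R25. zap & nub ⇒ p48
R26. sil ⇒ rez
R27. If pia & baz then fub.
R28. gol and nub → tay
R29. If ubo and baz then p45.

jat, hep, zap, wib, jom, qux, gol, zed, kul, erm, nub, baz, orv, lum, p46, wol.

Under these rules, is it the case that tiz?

Forward chaining from the given facts derives: pia, rab, hux, tor, kiv, foo, p48, fub, tay, quo, fen.
Rules concluding tiz: R13 needs dax; R14 needs vex; R18 needs bar — none of these are established.

No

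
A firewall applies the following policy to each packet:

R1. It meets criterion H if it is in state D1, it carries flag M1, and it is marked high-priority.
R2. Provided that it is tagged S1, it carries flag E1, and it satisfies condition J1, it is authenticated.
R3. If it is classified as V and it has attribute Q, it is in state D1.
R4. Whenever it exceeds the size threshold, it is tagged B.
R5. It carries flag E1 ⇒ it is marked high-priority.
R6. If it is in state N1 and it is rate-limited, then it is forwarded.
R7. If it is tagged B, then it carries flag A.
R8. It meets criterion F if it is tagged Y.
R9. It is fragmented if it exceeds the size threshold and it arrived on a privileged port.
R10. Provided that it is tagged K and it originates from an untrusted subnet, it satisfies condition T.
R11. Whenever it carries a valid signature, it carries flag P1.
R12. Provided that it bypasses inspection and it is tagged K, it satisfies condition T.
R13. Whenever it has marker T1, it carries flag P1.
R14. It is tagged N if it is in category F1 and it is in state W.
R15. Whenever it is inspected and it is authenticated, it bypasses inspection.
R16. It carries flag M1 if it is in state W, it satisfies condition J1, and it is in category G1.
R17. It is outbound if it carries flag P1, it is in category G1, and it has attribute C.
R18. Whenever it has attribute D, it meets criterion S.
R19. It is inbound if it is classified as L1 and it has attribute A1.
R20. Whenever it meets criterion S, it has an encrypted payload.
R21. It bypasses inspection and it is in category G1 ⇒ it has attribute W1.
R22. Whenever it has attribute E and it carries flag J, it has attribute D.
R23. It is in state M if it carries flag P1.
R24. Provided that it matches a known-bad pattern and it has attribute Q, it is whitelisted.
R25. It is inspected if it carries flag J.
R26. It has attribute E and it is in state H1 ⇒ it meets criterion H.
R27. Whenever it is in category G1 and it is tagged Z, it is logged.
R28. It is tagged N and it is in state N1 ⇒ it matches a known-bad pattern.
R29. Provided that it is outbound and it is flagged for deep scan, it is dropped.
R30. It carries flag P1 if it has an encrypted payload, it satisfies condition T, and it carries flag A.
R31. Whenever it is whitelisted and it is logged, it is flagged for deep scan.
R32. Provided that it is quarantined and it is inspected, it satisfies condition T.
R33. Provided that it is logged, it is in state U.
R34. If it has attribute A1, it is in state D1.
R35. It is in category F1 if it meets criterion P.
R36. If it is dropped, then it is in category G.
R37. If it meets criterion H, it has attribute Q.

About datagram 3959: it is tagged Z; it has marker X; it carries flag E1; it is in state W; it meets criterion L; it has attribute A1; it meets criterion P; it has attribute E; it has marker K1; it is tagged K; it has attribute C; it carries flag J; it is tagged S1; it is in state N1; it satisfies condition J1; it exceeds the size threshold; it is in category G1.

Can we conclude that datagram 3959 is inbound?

No

Forward chaining from the given facts derives: is authenticated, is tagged B, is marked high-priority, carries flag A, carries flag M1, has attribute D, is inspected, is logged, is in state U, is in state D1, is in category F1, meets criterion H, is tagged N, bypasses inspection, meets criterion S, has an encrypted payload, has attribute W1, matches a known-bad pattern, has attribute Q, satisfies condition T, is whitelisted, carries flag P1, is flagged for deep scan, is outbound, is in state M, is dropped, is in category G.
The only rule concluding "it is inbound" is R19, which needs "it is classified as L1"; that is never established.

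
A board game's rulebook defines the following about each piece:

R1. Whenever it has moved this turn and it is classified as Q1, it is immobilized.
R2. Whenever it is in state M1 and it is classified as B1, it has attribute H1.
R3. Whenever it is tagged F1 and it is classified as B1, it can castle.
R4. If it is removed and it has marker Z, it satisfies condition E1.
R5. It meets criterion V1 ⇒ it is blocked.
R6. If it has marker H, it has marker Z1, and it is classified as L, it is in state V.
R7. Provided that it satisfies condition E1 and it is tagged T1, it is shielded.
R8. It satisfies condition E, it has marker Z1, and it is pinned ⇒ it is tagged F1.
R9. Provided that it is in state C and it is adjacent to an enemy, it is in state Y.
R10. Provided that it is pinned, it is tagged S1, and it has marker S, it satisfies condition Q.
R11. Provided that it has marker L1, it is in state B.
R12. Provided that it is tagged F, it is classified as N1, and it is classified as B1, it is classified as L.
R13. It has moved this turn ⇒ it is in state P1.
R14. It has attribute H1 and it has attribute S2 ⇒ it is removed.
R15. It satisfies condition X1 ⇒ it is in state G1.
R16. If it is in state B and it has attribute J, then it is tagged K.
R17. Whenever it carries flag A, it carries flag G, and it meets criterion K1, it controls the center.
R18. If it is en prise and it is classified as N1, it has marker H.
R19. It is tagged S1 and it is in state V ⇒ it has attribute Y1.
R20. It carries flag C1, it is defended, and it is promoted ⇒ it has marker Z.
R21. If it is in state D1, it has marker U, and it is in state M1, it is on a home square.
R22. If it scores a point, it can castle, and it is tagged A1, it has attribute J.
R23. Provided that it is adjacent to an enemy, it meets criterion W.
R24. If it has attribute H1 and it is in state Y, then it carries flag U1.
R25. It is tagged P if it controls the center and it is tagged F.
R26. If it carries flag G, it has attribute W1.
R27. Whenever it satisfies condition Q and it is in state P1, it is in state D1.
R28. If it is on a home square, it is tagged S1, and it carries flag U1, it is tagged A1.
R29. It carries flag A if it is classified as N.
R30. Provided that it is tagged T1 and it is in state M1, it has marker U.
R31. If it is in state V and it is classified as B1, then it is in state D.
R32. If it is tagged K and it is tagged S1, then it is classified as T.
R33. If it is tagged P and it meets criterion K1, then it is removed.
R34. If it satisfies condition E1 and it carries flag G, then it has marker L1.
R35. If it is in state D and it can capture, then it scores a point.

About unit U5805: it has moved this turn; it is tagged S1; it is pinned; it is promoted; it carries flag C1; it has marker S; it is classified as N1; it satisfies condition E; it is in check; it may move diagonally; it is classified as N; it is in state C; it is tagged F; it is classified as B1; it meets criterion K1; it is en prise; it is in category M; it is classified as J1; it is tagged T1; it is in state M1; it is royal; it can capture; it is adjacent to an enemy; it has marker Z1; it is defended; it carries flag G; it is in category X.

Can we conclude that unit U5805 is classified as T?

By R2 (it is in state M1, it is classified as B1): it has attribute H1.
By R8 (it satisfies condition E, it has marker Z1, it is pinned): it is tagged F1.
By R9 (it is in state C, it is adjacent to an enemy): it is in state Y.
By R10 (it is pinned, it is tagged S1, it has marker S): it satisfies condition Q.
By R12 (it is tagged F, it is classified as N1, it is classified as B1): it is classified as L.
By R13 (it has moved this turn): it is in state P1.
By R18 (it is en prise, it is classified as N1): it has marker H.
By R20 (it carries flag C1, it is defended, it is promoted): it has marker Z.
By R24 (it has attribute H1, it is in state Y): it carries flag U1.
By R27 (it satisfies condition Q, it is in state P1): it is in state D1.
By R29 (it is classified as N): it carries flag A.
By R30 (it is tagged T1, it is in state M1): it has marker U.
By R3 (it is tagged F1, it is classified as B1): it can castle.
By R6 (it has marker H, it has marker Z1, it is classified as L): it is in state V.
By R17 (it carries flag A, it carries flag G, it meets criterion K1): it controls the center.
By R21 (it is in state D1, it has marker U, it is in state M1): it is on a home square.
By R25 (it controls the center, it is tagged F): it is tagged P.
By R28 (it is on a home square, it is tagged S1, it carries flag U1): it is tagged A1.
By R31 (it is in state V, it is classified as B1): it is in state D.
By R33 (it is tagged P, it meets criterion K1): it is removed.
By R35 (it is in state D, it can capture): it scores a point.
By R4 (it is removed, it has marker Z): it satisfies condition E1.
By R22 (it scores a point, it can castle, it is tagged A1): it has attribute J.
By R34 (it satisfies condition E1, it carries flag G): it has marker L1.
By R11 (it has marker L1): it is in state B.
By R16 (it is in state B, it has attribute J): it is tagged K.
By R32 (it is tagged K, it is tagged S1): it is classified as T.

Yes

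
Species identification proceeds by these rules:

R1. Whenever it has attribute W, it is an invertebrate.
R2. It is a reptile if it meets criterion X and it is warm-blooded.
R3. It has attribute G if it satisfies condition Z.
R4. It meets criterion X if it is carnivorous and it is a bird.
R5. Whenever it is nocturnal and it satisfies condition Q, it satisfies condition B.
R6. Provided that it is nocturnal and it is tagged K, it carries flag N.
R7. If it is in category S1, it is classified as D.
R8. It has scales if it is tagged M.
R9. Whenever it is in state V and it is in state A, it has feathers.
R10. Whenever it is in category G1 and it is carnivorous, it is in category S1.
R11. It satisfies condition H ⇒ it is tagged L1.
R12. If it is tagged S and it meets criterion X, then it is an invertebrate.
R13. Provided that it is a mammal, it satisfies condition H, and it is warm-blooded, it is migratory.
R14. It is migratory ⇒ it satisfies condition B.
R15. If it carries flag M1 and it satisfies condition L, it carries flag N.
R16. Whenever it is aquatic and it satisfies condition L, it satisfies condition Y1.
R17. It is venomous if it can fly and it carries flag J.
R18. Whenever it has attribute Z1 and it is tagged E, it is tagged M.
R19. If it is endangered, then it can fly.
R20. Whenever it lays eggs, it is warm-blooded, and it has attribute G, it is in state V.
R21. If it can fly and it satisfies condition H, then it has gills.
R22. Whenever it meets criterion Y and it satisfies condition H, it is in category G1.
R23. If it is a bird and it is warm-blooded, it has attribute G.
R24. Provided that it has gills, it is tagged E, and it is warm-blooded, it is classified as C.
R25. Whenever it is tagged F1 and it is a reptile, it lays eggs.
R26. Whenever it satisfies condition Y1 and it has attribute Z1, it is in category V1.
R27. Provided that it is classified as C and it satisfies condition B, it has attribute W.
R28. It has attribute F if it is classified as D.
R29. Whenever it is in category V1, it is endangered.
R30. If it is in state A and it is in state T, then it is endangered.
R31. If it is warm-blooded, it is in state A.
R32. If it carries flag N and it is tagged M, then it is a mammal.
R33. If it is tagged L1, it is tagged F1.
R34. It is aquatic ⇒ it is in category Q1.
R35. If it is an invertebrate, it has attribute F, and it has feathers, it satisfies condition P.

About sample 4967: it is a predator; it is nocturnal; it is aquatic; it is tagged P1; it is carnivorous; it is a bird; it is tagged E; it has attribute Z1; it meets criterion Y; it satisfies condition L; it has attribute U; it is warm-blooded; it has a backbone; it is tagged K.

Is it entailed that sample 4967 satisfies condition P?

No

Forward chaining from the given facts derives: meets criterion X, carries flag N, satisfies condition Y1, is tagged M, has attribute G, is in category V1, is endangered, is in state A, is a mammal, is in category Q1, is a reptile, has scales, can fly.
The only rule concluding "it satisfies condition P" is R35, which needs "it is an invertebrate"; that is never established.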